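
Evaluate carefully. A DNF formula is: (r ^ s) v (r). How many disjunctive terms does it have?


A DNF formula is a disjunction of terms (conjunctions).
Terms are separated by v.
Counting the disjuncts: 2 terms.

2


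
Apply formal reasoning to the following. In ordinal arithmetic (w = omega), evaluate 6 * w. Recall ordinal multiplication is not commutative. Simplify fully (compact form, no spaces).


Compute 6 * w.
Ordinal * is associative and left-distributive over +, but NOT commutative; for finite n>1, n*w = w but w*n stays w*n.
For finite n>0, n * w = sup{n*k : k<w} = w. So 6 * w = w.
Result = w

w


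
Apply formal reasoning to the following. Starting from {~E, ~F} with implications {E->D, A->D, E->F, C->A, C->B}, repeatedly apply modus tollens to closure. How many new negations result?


Initial negated facts: {~E, ~F}
Apply modus tollens to closure:
  (no implication fires)
Final negated: {~E, ~F}
New negations: {(none)}
Count = 0

0


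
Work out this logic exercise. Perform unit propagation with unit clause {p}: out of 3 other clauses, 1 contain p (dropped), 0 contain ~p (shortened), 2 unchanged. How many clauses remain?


Satisfied (removed): 1
Shortened (remain): 0
Unchanged (remain): 2
Remaining = 0 + 2 = 2

2


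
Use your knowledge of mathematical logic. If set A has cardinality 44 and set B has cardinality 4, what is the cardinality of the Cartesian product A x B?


The Cartesian product A x B contains all ordered pairs (a, b).
|A x B| = |A| * |B| = 44 * 4 = 176

176


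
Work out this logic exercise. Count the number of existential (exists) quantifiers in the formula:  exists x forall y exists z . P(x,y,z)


Quantifier prefix: exists x forall y exists z
Mark each quantifier type:
  E U E
Universal count = 1, Existential count = 2
Asked for existential (exists) quantifiers: 2

2


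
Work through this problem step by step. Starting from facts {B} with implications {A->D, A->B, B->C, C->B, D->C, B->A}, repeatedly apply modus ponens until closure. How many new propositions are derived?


Initial facts: {B}
Apply modus ponens to closure:
  B and B->C  =>  C
  B and B->A  =>  A
  A and A->D  =>  D
Final known: {A, B, C, D}
New propositions: {A, C, D}
Count = 3

3


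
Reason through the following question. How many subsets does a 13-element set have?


The power set of a set with n elements has 2^n elements.
|P(S)| = 2^13 = 8192

8192


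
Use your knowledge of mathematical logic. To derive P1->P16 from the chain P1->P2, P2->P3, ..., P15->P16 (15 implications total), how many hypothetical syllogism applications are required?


With 15 implications in a chain connecting 16 propositions:
P1->P2, P2->P3, ..., P15->P16
Steps needed = (number of implications) - 1 = 15 - 1 = 14

14


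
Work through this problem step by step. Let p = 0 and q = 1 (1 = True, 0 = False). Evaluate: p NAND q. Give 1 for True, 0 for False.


p = 0, q = 1
Operation: p NAND q
Evaluate: 0 NAND 1 = 1

1


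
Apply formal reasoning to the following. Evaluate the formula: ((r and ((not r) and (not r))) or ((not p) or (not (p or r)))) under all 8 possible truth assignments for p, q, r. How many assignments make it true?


Check all 8 assignments:
p=0, q=0, r=0: 1
p=0, q=0, r=1: 1
p=0, q=1, r=0: 1
p=0, q=1, r=1: 1
p=1, q=0, r=0: 0
p=1, q=0, r=1: 0
p=1, q=1, r=0: 0
p=1, q=1, r=1: 0
Count of True = 4

4


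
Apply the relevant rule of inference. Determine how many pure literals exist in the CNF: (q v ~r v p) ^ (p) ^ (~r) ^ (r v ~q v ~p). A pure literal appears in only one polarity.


Check each variable for pure literal status:
p: mixed (not pure)
q: mixed (not pure)
r: mixed (not pure)
Pure literal count = 0

0


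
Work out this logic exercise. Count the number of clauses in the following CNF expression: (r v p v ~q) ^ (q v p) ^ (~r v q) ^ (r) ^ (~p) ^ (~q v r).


A CNF formula is a conjunction of clauses.
Clauses are separated by ^.
Counting the conjuncts: 6 clauses.

6


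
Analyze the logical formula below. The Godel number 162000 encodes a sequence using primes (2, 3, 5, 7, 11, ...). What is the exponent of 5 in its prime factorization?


Factorize 162000 by dividing by 5 repeatedly.
Division steps: 5 divides 162000 exactly 3 time(s).
Exponent of 5 = 3

3


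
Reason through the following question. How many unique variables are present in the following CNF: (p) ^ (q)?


Identify each variable that appears in the formula.
Variables found: p, q
Count = 2

2


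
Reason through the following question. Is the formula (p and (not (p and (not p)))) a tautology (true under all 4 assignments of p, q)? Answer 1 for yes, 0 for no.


Check all 4 assignments:
p=0, q=0: 0
p=0, q=1: 0
p=1, q=0: 1
p=1, q=1: 1
Satisfying count = 2/4.
Tautology iff count = 4: no.

0


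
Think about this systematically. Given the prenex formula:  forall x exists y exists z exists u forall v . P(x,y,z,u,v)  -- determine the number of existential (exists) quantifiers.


Quantifier prefix: forall x exists y exists z exists u forall v
Mark each quantifier type:
  U E E E U
Universal count = 2, Existential count = 3
Asked for existential (exists) quantifiers: 3

3


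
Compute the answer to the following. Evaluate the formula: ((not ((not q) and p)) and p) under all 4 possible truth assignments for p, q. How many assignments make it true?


Check all 4 assignments:
p=0, q=0: 0
p=0, q=1: 0
p=1, q=0: 0
p=1, q=1: 1
Count of True = 1

1


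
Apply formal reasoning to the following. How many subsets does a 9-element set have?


The power set of a set with n elements has 2^n elements.
|P(S)| = 2^9 = 512

512


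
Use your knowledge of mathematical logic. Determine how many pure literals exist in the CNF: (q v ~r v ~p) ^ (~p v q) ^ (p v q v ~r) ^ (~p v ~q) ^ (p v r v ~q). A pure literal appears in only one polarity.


Check each variable for pure literal status:
p: mixed (not pure)
q: mixed (not pure)
r: mixed (not pure)
Pure literal count = 0

0


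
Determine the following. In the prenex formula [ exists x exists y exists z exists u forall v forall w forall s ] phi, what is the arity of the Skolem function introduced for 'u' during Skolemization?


Quantifier prefix: exists x exists y exists z exists u forall v forall w forall s
'u' is existentially quantified at position 4.
No universal quantifiers precede it.
Skolem function arity = 0 (a Skolem constant)

0


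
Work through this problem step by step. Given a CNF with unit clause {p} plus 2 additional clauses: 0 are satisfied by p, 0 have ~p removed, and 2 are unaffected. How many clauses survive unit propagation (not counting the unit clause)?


Satisfied (removed): 0
Shortened (remain): 0
Unchanged (remain): 2
Remaining = 0 + 2 = 2

2


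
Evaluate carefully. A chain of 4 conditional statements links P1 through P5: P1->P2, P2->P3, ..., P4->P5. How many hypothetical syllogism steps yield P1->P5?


With 4 implications in a chain connecting 5 propositions:
P1->P2, P2->P3, ..., P4->P5
Steps needed = (number of implications) - 1 = 4 - 1 = 3

3


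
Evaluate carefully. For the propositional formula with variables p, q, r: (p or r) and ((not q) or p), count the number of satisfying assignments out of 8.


Evaluate all 8 assignments for p, q, r:
p=0, q=0, r=0: 0
p=0, q=0, r=1: 1
p=0, q=1, r=0: 0
p=0, q=1, r=1: 0
p=1, q=0, r=0: 1
p=1, q=0, r=1: 1
p=1, q=1, r=0: 1
p=1, q=1, r=1: 1
Satisfying count = 5

5


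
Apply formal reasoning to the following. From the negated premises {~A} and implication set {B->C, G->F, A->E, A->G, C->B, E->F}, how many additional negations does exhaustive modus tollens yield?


Initial negated facts: {~A}
Apply modus tollens to closure:
  (no implication fires)
Final negated: {~A}
New negations: {(none)}
Count = 0

0


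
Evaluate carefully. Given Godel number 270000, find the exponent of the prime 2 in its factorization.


Factorize 270000 by dividing by 2 repeatedly.
Division steps: 2 divides 270000 exactly 4 time(s).
Exponent of 2 = 4

4


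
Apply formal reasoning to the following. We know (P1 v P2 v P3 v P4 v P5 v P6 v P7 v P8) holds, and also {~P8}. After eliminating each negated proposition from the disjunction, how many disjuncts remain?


Original disjuncts (8): P1, P2, P3, P4, P5, P6, P7, P8
Negated (eliminate): ~P8
Remaining disjuncts: P1, P2, P3, P4, P5, P6, P7
Count = 8 - 1 = 7

7


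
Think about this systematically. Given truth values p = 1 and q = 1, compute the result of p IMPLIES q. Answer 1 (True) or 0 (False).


p = 1, q = 1
Operation: p IMPLIES q
Evaluate: 1 IMPLIES 1 = 1

1


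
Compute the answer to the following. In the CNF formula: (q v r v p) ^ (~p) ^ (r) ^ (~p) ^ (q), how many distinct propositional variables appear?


Identify each variable that appears in the formula.
Variables found: p, q, r
Count = 3

3


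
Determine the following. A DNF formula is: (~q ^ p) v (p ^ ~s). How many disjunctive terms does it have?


A DNF formula is a disjunction of terms (conjunctions).
Terms are separated by v.
Counting the disjuncts: 2 terms.

2


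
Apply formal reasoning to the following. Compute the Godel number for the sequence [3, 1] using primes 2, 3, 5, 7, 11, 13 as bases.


Encode each element as an exponent of the corresponding prime:
  2^3 = 8
  3^1 = 3
Product = 8 * 3 = 24

24


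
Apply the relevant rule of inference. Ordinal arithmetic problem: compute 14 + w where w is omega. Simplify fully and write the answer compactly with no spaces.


Compute 14 + w.
Ordinal + is associative but NOT commutative; for finite n>0, n + w = w but w + n stays w+n.
Any finite left addend is absorbed by w on the right: 14 + w = w.
Result = w

w


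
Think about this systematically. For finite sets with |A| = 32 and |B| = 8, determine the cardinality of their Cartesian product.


The Cartesian product A x B contains all ordered pairs (a, b).
|A x B| = |A| * |B| = 32 * 8 = 256

256


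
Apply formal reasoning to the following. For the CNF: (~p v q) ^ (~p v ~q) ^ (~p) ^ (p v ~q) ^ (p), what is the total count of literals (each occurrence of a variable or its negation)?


Counting literals in each clause:
Clause 1: 2 literal(s)
Clause 2: 2 literal(s)
Clause 3: 1 literal(s)
Clause 4: 2 literal(s)
Clause 5: 1 literal(s)
Total = 8

8


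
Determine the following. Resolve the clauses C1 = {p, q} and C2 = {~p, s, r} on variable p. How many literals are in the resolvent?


Remove p from C1 and ~p from C2.
C1 remainder: {q}
C2 remainder: {s, r}
Union (resolvent): {q, r, s}
Resolvent has 3 literal(s).

3


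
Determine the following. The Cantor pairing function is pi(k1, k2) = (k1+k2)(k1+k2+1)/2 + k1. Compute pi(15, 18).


k1 + k2 = 33
(k1+k2)(k1+k2+1)/2 = 33 * 34 / 2 = 561
pi = 561 + 15 = 576

576


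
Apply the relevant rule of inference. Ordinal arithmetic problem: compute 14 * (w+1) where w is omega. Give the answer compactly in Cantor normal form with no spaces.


Compute 14 * (w+1).
Ordinal * is associative and left-distributive over +, but NOT commutative; for finite n>1, n*w = w but w*n stays w*n.
By left-distributivity: 14 * (w+1) = 14*w + 14*1 = w + 14 = w+14.
Result = w+14

w+14


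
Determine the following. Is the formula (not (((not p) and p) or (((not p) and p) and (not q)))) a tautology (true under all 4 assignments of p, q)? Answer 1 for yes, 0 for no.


Check all 4 assignments:
p=0, q=0: 1
p=0, q=1: 1
p=1, q=0: 1
p=1, q=1: 1
Satisfying count = 4/4.
Tautology iff count = 4: yes.

1


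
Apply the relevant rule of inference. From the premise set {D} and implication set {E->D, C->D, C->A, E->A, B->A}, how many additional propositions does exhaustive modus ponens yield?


Initial facts: {D}
Apply modus ponens to closure:
  (no implication fires)
Final known: {D}
New propositions: {(none)}
Count = 0

0


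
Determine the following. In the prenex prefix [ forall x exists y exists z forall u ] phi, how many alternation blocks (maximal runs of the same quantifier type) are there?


Quantifier-type sequence: A E E A  (A=forall, E=exists)
Group into maximal same-type runs:
  Ax1 | Ex2 | Ax1
Number of blocks = 3

3


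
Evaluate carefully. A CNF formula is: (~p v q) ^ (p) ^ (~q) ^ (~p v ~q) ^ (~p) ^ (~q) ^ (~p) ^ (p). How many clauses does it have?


A CNF formula is a conjunction of clauses.
Clauses are separated by ^.
Counting the conjuncts: 8 clauses.

8


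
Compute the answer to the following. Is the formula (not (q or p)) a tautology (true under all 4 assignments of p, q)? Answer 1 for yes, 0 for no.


Check all 4 assignments:
p=0, q=0: 1
p=0, q=1: 0
p=1, q=0: 0
p=1, q=1: 0
Satisfying count = 1/4.
Tautology iff count = 4: no.

0


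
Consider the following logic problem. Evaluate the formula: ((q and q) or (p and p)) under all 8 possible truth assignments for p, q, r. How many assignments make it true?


Check all 8 assignments:
p=0, q=0, r=0: 0
p=0, q=0, r=1: 0
p=0, q=1, r=0: 1
p=0, q=1, r=1: 1
p=1, q=0, r=0: 1
p=1, q=0, r=1: 1
p=1, q=1, r=0: 1
p=1, q=1, r=1: 1
Count of True = 6

6


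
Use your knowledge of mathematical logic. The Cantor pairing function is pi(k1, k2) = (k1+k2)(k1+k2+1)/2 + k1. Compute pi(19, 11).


k1 + k2 = 30
(k1+k2)(k1+k2+1)/2 = 30 * 31 / 2 = 465
pi = 465 + 19 = 484

484


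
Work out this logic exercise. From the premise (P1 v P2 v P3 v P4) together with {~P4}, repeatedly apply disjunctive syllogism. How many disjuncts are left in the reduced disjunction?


Original disjuncts (4): P1, P2, P3, P4
Negated (eliminate): ~P4
Remaining disjuncts: P1, P2, P3
Count = 4 - 1 = 3

3


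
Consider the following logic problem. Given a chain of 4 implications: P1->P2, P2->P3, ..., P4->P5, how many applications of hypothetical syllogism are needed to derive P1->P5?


With 4 implications in a chain connecting 5 propositions:
P1->P2, P2->P3, ..., P4->P5
Steps needed = (number of implications) - 1 = 4 - 1 = 3

3


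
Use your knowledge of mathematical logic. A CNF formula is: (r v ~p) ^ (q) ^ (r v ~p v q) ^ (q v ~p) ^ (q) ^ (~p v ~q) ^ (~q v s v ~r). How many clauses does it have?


A CNF formula is a conjunction of clauses.
Clauses are separated by ^.
Counting the conjuncts: 7 clauses.

7


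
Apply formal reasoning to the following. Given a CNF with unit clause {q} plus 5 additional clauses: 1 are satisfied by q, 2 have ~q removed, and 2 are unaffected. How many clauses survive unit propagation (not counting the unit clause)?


Satisfied (removed): 1
Shortened (remain): 2
Unchanged (remain): 2
Remaining = 2 + 2 = 4

4


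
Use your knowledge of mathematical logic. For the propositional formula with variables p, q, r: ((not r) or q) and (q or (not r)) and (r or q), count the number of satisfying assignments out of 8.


Evaluate all 8 assignments for p, q, r:
p=0, q=0, r=0: 0
p=0, q=0, r=1: 0
p=0, q=1, r=0: 1
p=0, q=1, r=1: 1
p=1, q=0, r=0: 0
p=1, q=0, r=1: 0
p=1, q=1, r=0: 1
p=1, q=1, r=1: 1
Satisfying count = 4

4


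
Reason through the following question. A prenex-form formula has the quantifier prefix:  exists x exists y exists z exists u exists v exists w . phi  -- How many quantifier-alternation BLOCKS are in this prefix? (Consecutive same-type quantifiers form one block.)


Quantifier-type sequence: E E E E E E  (A=forall, E=exists)
Group into maximal same-type runs:
  Ex6
Number of blocks = 1

1


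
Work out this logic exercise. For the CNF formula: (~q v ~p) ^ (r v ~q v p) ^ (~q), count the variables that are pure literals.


Check each variable for pure literal status:
p: mixed (not pure)
q: pure negative
r: pure positive
Pure literal count = 2

2


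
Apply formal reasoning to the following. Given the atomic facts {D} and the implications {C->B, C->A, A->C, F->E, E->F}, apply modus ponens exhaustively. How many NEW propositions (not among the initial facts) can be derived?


Initial facts: {D}
Apply modus ponens to closure:
  (no implication fires)
Final known: {D}
New propositions: {(none)}
Count = 0

0


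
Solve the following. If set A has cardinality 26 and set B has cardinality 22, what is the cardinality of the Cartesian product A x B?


The Cartesian product A x B contains all ordered pairs (a, b).
|A x B| = |A| * |B| = 26 * 22 = 572

572


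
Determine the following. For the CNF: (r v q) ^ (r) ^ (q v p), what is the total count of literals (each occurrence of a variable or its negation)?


Counting literals in each clause:
Clause 1: 2 literal(s)
Clause 2: 1 literal(s)
Clause 3: 2 literal(s)
Total = 5

5


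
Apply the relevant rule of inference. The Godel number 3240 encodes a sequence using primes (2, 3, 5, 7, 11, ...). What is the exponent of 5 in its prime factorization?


Factorize 3240 by dividing by 5 repeatedly.
Division steps: 5 divides 3240 exactly 1 time(s).
Exponent of 5 = 1

1


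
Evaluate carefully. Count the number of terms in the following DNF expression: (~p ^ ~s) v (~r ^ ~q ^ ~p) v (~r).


A DNF formula is a disjunction of terms (conjunctions).
Terms are separated by v.
Counting the disjuncts: 3 terms.

3


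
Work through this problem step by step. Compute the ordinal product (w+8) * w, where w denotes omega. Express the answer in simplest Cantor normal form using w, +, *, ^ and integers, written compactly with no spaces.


Compute (w+8) * w.
Ordinal * is associative and left-distributive over +, but NOT commutative; for finite n>1, n*w = w but w*n stays w*n.
(w+8) * w = sup{(w+8)*k : k<w} = sup{w*k+8} = w^2 (the +8 tail is absorbed in the limit).
Result = w^2

w^2


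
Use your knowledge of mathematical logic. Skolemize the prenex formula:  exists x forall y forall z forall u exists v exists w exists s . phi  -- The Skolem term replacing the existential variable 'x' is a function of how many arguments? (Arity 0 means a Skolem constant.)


Quantifier prefix: exists x forall y forall z forall u exists v exists w exists s
'x' is existentially quantified at position 1.
No universal quantifiers precede it.
Skolem function arity = 0 (a Skolem constant)

0


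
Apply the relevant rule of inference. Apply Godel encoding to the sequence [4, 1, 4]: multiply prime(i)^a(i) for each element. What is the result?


Encode each element as an exponent of the corresponding prime:
  2^4 = 16
  3^1 = 3
  5^4 = 625
Product = 16 * 3 * 625 = 30000

30000


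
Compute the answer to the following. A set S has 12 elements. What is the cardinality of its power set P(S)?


The power set of a set with n elements has 2^n elements.
|P(S)| = 2^12 = 4096

4096


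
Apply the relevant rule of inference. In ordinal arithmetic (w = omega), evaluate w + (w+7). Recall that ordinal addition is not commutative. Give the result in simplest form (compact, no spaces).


Compute w + (w+7).
Ordinal + is associative but NOT commutative; for finite n>0, n + w = w but w + n stays w+n.
w + (w+7) = (w+w) + 7 = w*2+7.
Result = w*2+7

w*2+7


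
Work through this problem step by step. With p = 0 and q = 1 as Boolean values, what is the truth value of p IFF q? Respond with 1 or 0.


p = 0, q = 1
Operation: p IFF q
Evaluate: 0 IFF 1 = 0

0


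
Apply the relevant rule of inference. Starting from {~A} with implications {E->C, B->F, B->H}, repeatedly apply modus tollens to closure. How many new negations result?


Initial negated facts: {~A}
Apply modus tollens to closure:
  (no implication fires)
Final negated: {~A}
New negations: {(none)}
Count = 0

0


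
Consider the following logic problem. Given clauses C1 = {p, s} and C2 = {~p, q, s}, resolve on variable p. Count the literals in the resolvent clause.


Remove p from C1 and ~p from C2.
C1 remainder: {s}
C2 remainder: {q, s}
Union (resolvent): {q, s}
Resolvent has 2 literal(s).

2


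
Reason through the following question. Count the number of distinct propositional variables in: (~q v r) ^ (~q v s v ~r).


Identify each variable that appears in the formula.
Variables found: q, r, s
Count = 3

3


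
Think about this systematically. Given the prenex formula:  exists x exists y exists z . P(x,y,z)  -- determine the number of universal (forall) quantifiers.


Quantifier prefix: exists x exists y exists z
Mark each quantifier type:
  E E E
Universal count = 0, Existential count = 3
Asked for universal (forall) quantifiers: 0

0


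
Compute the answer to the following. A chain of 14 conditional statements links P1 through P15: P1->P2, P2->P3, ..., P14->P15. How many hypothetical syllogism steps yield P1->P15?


With 14 implications in a chain connecting 15 propositions:
P1->P2, P2->P3, ..., P14->P15
Steps needed = (number of implications) - 1 = 14 - 1 = 13

13


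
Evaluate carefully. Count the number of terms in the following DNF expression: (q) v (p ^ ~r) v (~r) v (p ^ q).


A DNF formula is a disjunction of terms (conjunctions).
Terms are separated by v.
Counting the disjuncts: 4 terms.

4


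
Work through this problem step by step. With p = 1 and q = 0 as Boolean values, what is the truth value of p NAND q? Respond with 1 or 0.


p = 1, q = 0
Operation: p NAND q
Evaluate: 1 NAND 0 = 1

1


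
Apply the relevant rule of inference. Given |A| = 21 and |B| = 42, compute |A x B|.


The Cartesian product A x B contains all ordered pairs (a, b).
|A x B| = |A| * |B| = 21 * 42 = 882

882


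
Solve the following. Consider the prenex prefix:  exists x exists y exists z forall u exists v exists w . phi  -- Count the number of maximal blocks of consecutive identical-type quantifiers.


Quantifier-type sequence: E E E A E E  (A=forall, E=exists)
Group into maximal same-type runs:
  Ex3 | Ax1 | Ex2
Number of blocks = 3

3


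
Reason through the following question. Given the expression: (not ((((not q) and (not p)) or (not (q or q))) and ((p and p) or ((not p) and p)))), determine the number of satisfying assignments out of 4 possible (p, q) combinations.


Check all 4 assignments:
p=0, q=0: 1
p=0, q=1: 1
p=1, q=0: 0
p=1, q=1: 1
Count of True = 3

3


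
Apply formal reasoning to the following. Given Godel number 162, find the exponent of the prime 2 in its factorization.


Factorize 162 by dividing by 2 repeatedly.
Division steps: 2 divides 162 exactly 1 time(s).
Exponent of 2 = 1

1


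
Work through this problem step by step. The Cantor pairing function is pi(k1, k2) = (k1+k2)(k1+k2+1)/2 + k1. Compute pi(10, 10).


k1 + k2 = 20
(k1+k2)(k1+k2+1)/2 = 20 * 21 / 2 = 210
pi = 210 + 10 = 220

220


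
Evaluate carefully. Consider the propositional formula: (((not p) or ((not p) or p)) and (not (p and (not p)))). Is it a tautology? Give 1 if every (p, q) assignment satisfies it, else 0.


Check all 4 assignments:
p=0, q=0: 1
p=0, q=1: 1
p=1, q=0: 1
p=1, q=1: 1
Satisfying count = 4/4.
Tautology iff count = 4: yes.

1


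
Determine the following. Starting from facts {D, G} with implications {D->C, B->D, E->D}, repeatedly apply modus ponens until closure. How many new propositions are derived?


Initial facts: {D, G}
Apply modus ponens to closure:
  D and D->C  =>  C
Final known: {C, D, G}
New propositions: {C}
Count = 1

1


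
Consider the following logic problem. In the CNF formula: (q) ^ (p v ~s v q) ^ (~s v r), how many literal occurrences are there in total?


Counting literals in each clause:
Clause 1: 1 literal(s)
Clause 2: 3 literal(s)
Clause 3: 2 literal(s)
Total = 6

6


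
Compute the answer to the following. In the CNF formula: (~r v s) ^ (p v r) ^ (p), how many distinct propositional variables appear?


Identify each variable that appears in the formula.
Variables found: p, r, s
Count = 3

3


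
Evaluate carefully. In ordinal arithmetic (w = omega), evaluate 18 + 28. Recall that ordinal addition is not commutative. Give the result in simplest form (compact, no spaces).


Compute 18 + 28.
Ordinal + is associative but NOT commutative; for finite n>0, n + w = w but w + n stays w+n.
Both operands finite; ordinal + agrees with natural +: 18 + 28 = 46.
Result = 46

46


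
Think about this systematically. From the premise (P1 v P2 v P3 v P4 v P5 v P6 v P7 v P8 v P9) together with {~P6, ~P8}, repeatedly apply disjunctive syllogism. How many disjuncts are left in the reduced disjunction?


Original disjuncts (9): P1, P2, P3, P4, P5, P6, P7, P8, P9
Negated (eliminate): ~P6, ~P8
Remaining disjuncts: P1, P2, P3, P4, P5, P7, P9
Count = 9 - 2 = 7

7


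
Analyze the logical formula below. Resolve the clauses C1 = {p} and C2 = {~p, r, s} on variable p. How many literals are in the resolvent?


Remove p from C1 and ~p from C2.
C1 remainder: {}
C2 remainder: {r, s}
Union (resolvent): {r, s}
Resolvent has 2 literal(s).

2


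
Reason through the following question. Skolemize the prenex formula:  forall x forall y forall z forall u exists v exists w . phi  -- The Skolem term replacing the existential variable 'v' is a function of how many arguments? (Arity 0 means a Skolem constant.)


Quantifier prefix: forall x forall y forall z forall u exists v exists w
'v' is existentially quantified at position 5.
Universal variables preceding it: x, y, z, u
Skolem function arity = 4

4


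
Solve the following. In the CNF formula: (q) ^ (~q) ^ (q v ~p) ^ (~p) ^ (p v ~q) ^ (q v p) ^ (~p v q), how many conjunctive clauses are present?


A CNF formula is a conjunction of clauses.
Clauses are separated by ^.
Counting the conjuncts: 7 clauses.

7


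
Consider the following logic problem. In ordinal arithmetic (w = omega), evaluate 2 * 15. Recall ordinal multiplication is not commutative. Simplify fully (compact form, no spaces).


Compute 2 * 15.
Ordinal * is associative and left-distributive over +, but NOT commutative; for finite n>1, n*w = w but w*n stays w*n.
Both finite; ordinal * agrees with natural *: 2 * 15 = 30.
Result = 30

30


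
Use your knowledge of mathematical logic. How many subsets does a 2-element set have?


The power set of a set with n elements has 2^n elements.
|P(S)| = 2^2 = 4

4


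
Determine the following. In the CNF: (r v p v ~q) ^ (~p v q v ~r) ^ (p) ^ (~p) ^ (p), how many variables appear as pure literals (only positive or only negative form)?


Check each variable for pure literal status:
p: mixed (not pure)
q: mixed (not pure)
r: mixed (not pure)
Pure literal count = 0

0


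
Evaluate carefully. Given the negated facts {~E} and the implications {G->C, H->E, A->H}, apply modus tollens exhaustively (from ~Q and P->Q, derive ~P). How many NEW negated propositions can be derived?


Initial negated facts: {~E}
Apply modus tollens to closure:
  ~E and H->E  =>  ~H
  ~H and A->H  =>  ~A
Final negated: {~A, ~E, ~H}
New negations: {~A, ~H}
Count = 2

2


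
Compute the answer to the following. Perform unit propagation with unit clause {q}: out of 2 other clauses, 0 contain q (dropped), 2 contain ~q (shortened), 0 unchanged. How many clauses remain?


Satisfied (removed): 0
Shortened (remain): 2
Unchanged (remain): 0
Remaining = 2 + 0 = 2

2


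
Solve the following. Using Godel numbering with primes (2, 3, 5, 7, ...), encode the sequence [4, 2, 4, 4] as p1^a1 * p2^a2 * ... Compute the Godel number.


Encode each element as an exponent of the corresponding prime:
  2^4 = 16
  3^2 = 9
  5^4 = 625
  7^4 = 2401
Product = 16 * 9 * 625 * 2401 = 216090000

216090000


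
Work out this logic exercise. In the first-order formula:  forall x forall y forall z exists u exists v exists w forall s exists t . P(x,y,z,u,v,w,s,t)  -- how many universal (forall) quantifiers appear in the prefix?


Quantifier prefix: forall x forall y forall z exists u exists v exists w forall s exists t
Mark each quantifier type:
  U U U E E E U E
Universal count = 4, Existential count = 4
Asked for universal (forall) quantifiers: 4

4


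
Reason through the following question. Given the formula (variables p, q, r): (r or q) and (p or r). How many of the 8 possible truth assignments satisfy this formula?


Evaluate all 8 assignments for p, q, r:
p=0, q=0, r=0: 0
p=0, q=0, r=1: 1
p=0, q=1, r=0: 0
p=0, q=1, r=1: 1
p=1, q=0, r=0: 0
p=1, q=0, r=1: 1
p=1, q=1, r=0: 1
p=1, q=1, r=1: 1
Satisfying count = 5

5


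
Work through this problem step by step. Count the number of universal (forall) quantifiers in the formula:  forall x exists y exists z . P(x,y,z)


Quantifier prefix: forall x exists y exists z
Mark each quantifier type:
  U E E
Universal count = 1, Existential count = 2
Asked for universal (forall) quantifiers: 1

1


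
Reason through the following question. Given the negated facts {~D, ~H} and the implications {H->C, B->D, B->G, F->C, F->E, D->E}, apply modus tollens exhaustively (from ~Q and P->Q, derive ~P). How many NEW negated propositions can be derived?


Initial negated facts: {~D, ~H}
Apply modus tollens to closure:
  ~D and B->D  =>  ~B
Final negated: {~B, ~D, ~H}
New negations: {~B}
Count = 1

1


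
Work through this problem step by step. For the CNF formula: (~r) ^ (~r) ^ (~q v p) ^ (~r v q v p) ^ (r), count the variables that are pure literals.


Check each variable for pure literal status:
p: pure positive
q: mixed (not pure)
r: mixed (not pure)
Pure literal count = 1

1


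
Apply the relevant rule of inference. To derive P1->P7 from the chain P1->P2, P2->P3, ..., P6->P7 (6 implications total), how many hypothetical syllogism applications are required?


With 6 implications in a chain connecting 7 propositions:
P1->P2, P2->P3, ..., P6->P7
Steps needed = (number of implications) - 1 = 6 - 1 = 5

5


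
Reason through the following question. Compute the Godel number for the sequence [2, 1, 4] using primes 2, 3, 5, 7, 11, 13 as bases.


Encode each element as an exponent of the corresponding prime:
  2^2 = 4
  3^1 = 3
  5^4 = 625
Product = 4 * 3 * 625 = 7500

7500


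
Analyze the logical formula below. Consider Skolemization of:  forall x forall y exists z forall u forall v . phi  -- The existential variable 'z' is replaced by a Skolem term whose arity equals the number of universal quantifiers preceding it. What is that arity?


Quantifier prefix: forall x forall y exists z forall u forall v
'z' is existentially quantified at position 3.
Universal variables preceding it: x, y
Skolem function arity = 2

2


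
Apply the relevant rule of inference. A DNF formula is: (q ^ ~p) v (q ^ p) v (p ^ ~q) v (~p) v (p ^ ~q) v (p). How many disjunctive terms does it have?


A DNF formula is a disjunction of terms (conjunctions).
Terms are separated by v.
Counting the disjuncts: 6 terms.

6


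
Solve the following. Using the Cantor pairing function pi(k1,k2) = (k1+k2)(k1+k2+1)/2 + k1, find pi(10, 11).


k1 + k2 = 21
(k1+k2)(k1+k2+1)/2 = 21 * 22 / 2 = 231
pi = 231 + 10 = 241

241


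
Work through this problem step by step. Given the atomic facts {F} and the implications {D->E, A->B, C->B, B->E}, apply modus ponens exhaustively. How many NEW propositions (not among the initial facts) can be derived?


Initial facts: {F}
Apply modus ponens to closure:
  (no implication fires)
Final known: {F}
New propositions: {(none)}
Count = 0

0


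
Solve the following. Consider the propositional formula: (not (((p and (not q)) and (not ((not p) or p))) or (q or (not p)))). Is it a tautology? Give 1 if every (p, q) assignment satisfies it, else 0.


Check all 4 assignments:
p=0, q=0: 0
p=0, q=1: 0
p=1, q=0: 1
p=1, q=1: 0
Satisfying count = 1/4.
Tautology iff count = 4: no.

0


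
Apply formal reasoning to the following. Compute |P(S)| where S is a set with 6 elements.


The power set of a set with n elements has 2^n elements.
|P(S)| = 2^6 = 64

64


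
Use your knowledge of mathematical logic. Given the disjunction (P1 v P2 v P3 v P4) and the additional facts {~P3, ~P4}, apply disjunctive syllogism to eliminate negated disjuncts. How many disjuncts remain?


Original disjuncts (4): P1, P2, P3, P4
Negated (eliminate): ~P3, ~P4
Remaining disjuncts: P1, P2
Count = 4 - 2 = 2

2


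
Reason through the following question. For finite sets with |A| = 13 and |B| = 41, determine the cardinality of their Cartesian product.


The Cartesian product A x B contains all ordered pairs (a, b).
|A x B| = |A| * |B| = 13 * 41 = 533

533


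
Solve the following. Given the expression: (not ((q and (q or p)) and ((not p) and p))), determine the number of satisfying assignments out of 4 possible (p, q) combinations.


Check all 4 assignments:
p=0, q=0: 1
p=0, q=1: 1
p=1, q=0: 1
p=1, q=1: 1
Count of True = 4

4


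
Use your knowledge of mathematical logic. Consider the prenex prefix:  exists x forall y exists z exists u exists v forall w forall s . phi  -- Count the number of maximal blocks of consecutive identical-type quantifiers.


Quantifier-type sequence: E A E E E A A  (A=forall, E=exists)
Group into maximal same-type runs:
  Ex1 | Ax1 | Ex3 | Ax2
Number of blocks = 4

4


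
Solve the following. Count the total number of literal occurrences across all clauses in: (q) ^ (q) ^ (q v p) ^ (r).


Counting literals in each clause:
Clause 1: 1 literal(s)
Clause 2: 1 literal(s)
Clause 3: 2 literal(s)
Clause 4: 1 literal(s)
Total = 5

5


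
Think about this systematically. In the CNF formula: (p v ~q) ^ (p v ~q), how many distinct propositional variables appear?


Identify each variable that appears in the formula.
Variables found: p, q
Count = 2

2


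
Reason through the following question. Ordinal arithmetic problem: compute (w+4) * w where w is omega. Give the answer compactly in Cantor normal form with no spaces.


Compute (w+4) * w.
Ordinal * is associative and left-distributive over +, but NOT commutative; for finite n>1, n*w = w but w*n stays w*n.
(w+4) * w = sup{(w+4)*k : k<w} = sup{w*k+4} = w^2 (the +4 tail is absorbed in the limit).
Result = w^2

w^2


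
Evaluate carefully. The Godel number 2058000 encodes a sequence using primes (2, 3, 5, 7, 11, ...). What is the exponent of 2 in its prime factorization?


Factorize 2058000 by dividing by 2 repeatedly.
Division steps: 2 divides 2058000 exactly 4 time(s).
Exponent of 2 = 4

4


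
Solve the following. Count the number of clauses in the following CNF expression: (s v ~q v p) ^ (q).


A CNF formula is a conjunction of clauses.
Clauses are separated by ^.
Counting the conjuncts: 2 clauses.

2


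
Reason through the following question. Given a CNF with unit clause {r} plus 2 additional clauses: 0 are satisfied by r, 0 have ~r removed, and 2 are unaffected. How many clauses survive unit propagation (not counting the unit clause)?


Satisfied (removed): 0
Shortened (remain): 0
Unchanged (remain): 2
Remaining = 0 + 2 = 2

2


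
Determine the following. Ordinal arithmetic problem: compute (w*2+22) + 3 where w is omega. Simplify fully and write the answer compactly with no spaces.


Compute (w*2+22) + 3.
Ordinal + is associative but NOT commutative; for finite n>0, n + w = w but w + n stays w+n.
By associativity: (w*2+22) + 3 = w*2 + (22+3) = w*2+25.
Result = w*2+25

w*2+25


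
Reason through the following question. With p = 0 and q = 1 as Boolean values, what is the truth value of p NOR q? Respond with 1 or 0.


p = 0, q = 1
Operation: p NOR q
Evaluate: 0 NOR 1 = 0

0


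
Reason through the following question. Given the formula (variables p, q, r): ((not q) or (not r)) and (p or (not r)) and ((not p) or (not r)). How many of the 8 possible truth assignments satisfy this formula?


Evaluate all 8 assignments for p, q, r:
p=0, q=0, r=0: 1
p=0, q=0, r=1: 0
p=0, q=1, r=0: 1
p=0, q=1, r=1: 0
p=1, q=0, r=0: 1
p=1, q=0, r=1: 0
p=1, q=1, r=0: 1
p=1, q=1, r=1: 0
Satisfying count = 4

4


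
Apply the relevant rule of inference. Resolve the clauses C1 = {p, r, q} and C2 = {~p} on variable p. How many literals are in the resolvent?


Remove p from C1 and ~p from C2.
C1 remainder: {r, q}
C2 remainder: {}
Union (resolvent): {q, r}
Resolvent has 2 literal(s).

2


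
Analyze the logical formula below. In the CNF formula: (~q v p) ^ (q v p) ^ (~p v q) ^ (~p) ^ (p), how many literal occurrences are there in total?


Counting literals in each clause:
Clause 1: 2 literal(s)
Clause 2: 2 literal(s)
Clause 3: 2 literal(s)
Clause 4: 1 literal(s)
Clause 5: 1 literal(s)
Total = 8

8


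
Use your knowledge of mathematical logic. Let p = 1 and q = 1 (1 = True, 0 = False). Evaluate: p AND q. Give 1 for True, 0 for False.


p = 1, q = 1
Operation: p AND q
Evaluate: 1 AND 1 = 1

1


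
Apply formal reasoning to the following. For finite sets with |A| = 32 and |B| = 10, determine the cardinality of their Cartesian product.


The Cartesian product A x B contains all ordered pairs (a, b).
|A x B| = |A| * |B| = 32 * 10 = 320

320


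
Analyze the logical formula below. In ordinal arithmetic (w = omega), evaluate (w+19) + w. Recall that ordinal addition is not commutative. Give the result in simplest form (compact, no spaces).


Compute (w+19) + w.
Ordinal + is associative but NOT commutative; for finite n>0, n + w = w but w + n stays w+n.
(w+19) + w = w + (19+w) = w + w = w*2 (the finite tail 19 is absorbed by the right w).
Result = w*2

w*2


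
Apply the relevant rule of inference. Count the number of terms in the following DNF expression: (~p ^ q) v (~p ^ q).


A DNF formula is a disjunction of terms (conjunctions).
Terms are separated by v.
Counting the disjuncts: 2 terms.

2


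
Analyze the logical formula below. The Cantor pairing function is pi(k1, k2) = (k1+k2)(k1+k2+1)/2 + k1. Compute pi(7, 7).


k1 + k2 = 14
(k1+k2)(k1+k2+1)/2 = 14 * 15 / 2 = 105
pi = 105 + 7 = 112

112


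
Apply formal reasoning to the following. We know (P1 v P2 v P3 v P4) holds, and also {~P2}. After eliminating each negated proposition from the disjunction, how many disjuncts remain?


Original disjuncts (4): P1, P2, P3, P4
Negated (eliminate): ~P2
Remaining disjuncts: P1, P3, P4
Count = 4 - 1 = 3

3


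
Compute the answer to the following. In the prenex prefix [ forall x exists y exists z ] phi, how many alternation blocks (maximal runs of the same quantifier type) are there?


Quantifier-type sequence: A E E  (A=forall, E=exists)
Group into maximal same-type runs:
  Ax1 | Ex2
Number of blocks = 2

2


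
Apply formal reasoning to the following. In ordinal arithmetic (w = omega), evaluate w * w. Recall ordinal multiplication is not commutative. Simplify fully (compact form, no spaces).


Compute w * w.
Ordinal * is associative and left-distributive over +, but NOT commutative; for finite n>1, n*w = w but w*n stays w*n.
w * w = w^2 by definition.
Result = w^2

w^2


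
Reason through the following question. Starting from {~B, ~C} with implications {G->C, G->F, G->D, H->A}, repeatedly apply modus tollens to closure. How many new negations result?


Initial negated facts: {~B, ~C}
Apply modus tollens to closure:
  ~C and G->C  =>  ~G
Final negated: {~B, ~C, ~G}
New negations: {~G}
Count = 1

1


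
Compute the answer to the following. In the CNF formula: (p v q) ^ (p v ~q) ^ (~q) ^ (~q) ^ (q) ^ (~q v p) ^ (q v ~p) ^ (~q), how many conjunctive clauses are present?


A CNF formula is a conjunction of clauses.
Clauses are separated by ^.
Counting the conjuncts: 8 clauses.

8


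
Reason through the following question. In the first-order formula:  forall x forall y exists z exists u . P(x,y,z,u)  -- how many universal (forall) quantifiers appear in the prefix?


Quantifier prefix: forall x forall y exists z exists u
Mark each quantifier type:
  U U E E
Universal count = 2, Existential count = 2
Asked for universal (forall) quantifiers: 2

2


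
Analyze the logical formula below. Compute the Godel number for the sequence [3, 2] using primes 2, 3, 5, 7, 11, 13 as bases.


Encode each element as an exponent of the corresponding prime:
  2^3 = 8
  3^2 = 9
Product = 8 * 9 = 72

72


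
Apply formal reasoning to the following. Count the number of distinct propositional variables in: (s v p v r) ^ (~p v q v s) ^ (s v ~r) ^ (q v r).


Identify each variable that appears in the formula.
Variables found: p, q, r, s
Count = 4

4
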